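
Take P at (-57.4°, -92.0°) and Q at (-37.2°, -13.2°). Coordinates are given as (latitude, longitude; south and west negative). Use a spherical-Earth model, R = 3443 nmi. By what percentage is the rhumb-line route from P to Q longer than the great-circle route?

4.8%

Great circle: σ = 0.9364 rad → d_gc = Rσ = 3224.0 nmi
Rhumb: Δφ = +0.3526, Δλ = +1.3753, Δψ = +0.5292, q = Δφ/Δψ = 0.6662 → d_rh = R√(Δφ²+q²Δλ²) = 3380.1 nmi
Excess = (3380.1 − 3224.0) / 3224.0 = 156.1 / 3224.0 = 4.84% ≈ 4.8%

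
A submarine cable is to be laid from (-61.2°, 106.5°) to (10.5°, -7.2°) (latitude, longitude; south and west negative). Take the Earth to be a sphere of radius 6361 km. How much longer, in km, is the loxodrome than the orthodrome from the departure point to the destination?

696 km

Great circle: cos σ = sin φ₁ sin φ₂ + cos φ₁ cos φ₂ cos Δλ,  σ = 1.9285 rad → d_gc = 12267.0 km
Rhumb line: Δψ = +1.5439, q = Δφ/Δψ = 0.8105, d_rh = R√(Δφ²+q²Δλ²) = 12963.2 km
Excess = 12963.2 − 12267.0 = 696.2 ≈ 696 km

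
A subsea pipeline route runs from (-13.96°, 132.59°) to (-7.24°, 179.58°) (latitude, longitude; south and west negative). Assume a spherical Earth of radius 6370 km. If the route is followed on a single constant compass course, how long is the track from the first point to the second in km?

5186 km

Δψ = ln[tan(π/4+φ₂/2)/tan(π/4+φ₁/2)] = +0.1194;  Δφ = +0.1173 rad,  Δλ = +0.8201 rad
q = Δφ/Δψ = 0.9823
d = R·√(Δφ² + q²Δλ²) = 6370·0.81413 = 5186 km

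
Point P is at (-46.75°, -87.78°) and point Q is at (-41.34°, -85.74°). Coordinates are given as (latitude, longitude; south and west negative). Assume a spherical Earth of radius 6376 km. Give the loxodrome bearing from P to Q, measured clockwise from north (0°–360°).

15.1°

Δψ = ln[tan(π/4+φ₂/2)/tan(π/4+φ₁/2)] = +0.1315
Δλ = +0.0356 rad (taken the short way round)
course = atan2(Δλ, Δψ) = 15.15°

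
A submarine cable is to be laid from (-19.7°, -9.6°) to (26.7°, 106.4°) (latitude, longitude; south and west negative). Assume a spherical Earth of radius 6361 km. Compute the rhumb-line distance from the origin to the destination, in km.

13516 km

Δψ = ln[tan(π/4+φ₂/2)/tan(π/4+φ₁/2)] = +0.8347;  Δφ = +0.8098 rad,  Δλ = +2.0246 rad
q = Δφ/Δψ = 0.9703
d = R·√(Δφ² + q²Δλ²) = 6361·2.12475 = 13516 km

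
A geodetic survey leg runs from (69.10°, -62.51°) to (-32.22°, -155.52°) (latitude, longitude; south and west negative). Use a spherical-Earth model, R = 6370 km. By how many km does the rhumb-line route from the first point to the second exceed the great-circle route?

Great circle: cos σ = sin φ₁ sin φ₂ + cos φ₁ cos φ₂ cos Δλ,  σ = 2.1106 rad → d_gc = 13444.3 km
Rhumb line: Δψ = -2.2850, q = Δφ/Δψ = 0.7739, d_rh = R√(Δφ²+q²Δλ²) = 13817.7 km
Excess = 13817.7 − 13444.3 = 373.4 ≈ 373 km

373 km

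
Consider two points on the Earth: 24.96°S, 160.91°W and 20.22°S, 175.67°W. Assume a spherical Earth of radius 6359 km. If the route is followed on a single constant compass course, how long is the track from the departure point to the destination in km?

1601 km

Δψ = ln[tan(π/4+φ₂/2)/tan(π/4+φ₁/2)] = +0.0896;  Δφ = +0.0827 rad,  Δλ = -0.2576 rad
q = Δφ/Δψ = 0.9229
d = R·√(Δφ² + q²Δλ²) = 6359·0.25174 = 1601 km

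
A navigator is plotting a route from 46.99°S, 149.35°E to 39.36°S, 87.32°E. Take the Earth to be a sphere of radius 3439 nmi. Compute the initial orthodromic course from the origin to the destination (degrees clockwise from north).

N = sin Δλ·cos φ₂ = -0.6829;  D = cos φ₁ sin φ₂ − sin φ₁ cos φ₂ cos Δλ = -0.1674
initial course = atan2(N, D) = 256.22°

256.2°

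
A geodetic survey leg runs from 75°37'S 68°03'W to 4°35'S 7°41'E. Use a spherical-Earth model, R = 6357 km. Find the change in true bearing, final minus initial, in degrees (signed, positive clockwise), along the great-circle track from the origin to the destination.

At departure: θ₁ = atan2(sin Δλ cos φ₂, cos φ₁ sin φ₂ − sin φ₁ cos φ₂ cos Δλ) = 77.28°
At arrival: θ₂ = atan2(sin Δλ cos φ₁, −cos φ₂ sin φ₁ + sin φ₂ cos φ₁ cos Δλ) = 14.07°
Δθ = θ₂ − θ₁ = -63.2°

-63.2°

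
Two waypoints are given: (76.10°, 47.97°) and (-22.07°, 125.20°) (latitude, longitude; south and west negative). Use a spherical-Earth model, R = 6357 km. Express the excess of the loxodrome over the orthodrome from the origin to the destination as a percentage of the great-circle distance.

Great circle: σ = 1.8918 rad → d_gc = Rσ = 12026.2 km
Rhumb: Δφ = -1.7134, Δλ = +1.3479, Δψ = -2.4997, q = Δφ/Δψ = 0.6855 → d_rh = R√(Δφ²+q²Δλ²) = 12374.7 km
Excess = (12374.7 − 12026.2) / 12026.2 = 348.5 / 12026.2 = 2.90% ≈ 2.9%

2.9%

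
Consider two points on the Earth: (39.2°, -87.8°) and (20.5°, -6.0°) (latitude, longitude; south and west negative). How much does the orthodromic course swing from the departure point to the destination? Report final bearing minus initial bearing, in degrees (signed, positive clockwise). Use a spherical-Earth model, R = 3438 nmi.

+47.2°

At departure: θ₁ = atan2(sin Δλ cos φ₂, cos φ₁ sin φ₂ − sin φ₁ cos φ₂ cos Δλ) = 78.60°
At arrival: θ₂ = atan2(sin Δλ cos φ₁, −cos φ₂ sin φ₁ + sin φ₂ cos φ₁ cos Δλ) = 125.81°
Δθ = θ₂ − θ₁ = +47.2°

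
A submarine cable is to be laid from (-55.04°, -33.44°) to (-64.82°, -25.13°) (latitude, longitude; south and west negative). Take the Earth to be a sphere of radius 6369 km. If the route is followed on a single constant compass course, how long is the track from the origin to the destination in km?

1180 km

Δψ = ln[tan(π/4+φ₂/2)/tan(π/4+φ₁/2)] = -0.3436;  Δφ = -0.1707 rad,  Δλ = +0.1450 rad
q = Δφ/Δψ = 0.4968
d = R·√(Δφ² + q²Δλ²) = 6369·0.18528 = 1180 km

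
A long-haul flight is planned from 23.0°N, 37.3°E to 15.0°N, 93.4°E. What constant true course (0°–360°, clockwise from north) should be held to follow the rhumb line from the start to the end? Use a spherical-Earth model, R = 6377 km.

Meridional parts: M(φ₁)=+0.4127, M(φ₂)=+0.2648 → ΔM = -0.1478;  Δλ = +0.9791 rad
tan C = Δλ / ΔM = -6.6238 → C = 98.59°

98.6°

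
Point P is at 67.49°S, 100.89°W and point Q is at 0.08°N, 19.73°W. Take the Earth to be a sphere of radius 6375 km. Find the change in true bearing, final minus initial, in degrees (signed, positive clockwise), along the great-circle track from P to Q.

-59.5°

Initial bearing θ₁ = atan2(sin Δλ cos φ₂, cos φ₁ sin φ₂ − sin φ₁ cos φ₂ cos Δλ) = 81.79°
Final bearing θ₂ = (initial bearing from the destination back to the start) + 180° = 22.27°
Δθ = θ₂ − θ₁ = -59.5°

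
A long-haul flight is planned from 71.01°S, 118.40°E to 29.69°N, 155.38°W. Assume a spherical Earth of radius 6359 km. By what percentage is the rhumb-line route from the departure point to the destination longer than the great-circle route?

Great circle: σ = 2.0372 rad → d_gc = Rσ = 12954.8 km
Rhumb: Δφ = +1.7575, Δλ = +1.5048, Δψ = +2.3313, q = Δφ/Δψ = 0.7539 → d_rh = R√(Δφ²+q²Δλ²) = 13302.3 km
Excess = (13302.3 − 12954.8) / 12954.8 = 347.5 / 12954.8 = 2.68% ≈ 2.7%

2.7%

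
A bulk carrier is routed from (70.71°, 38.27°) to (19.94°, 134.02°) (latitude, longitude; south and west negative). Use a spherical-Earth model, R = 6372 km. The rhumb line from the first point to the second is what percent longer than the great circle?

7.4%

Great circle: σ = 1.2758 rad → d_gc = Rσ = 8129.1 km
Rhumb: Δφ = -0.8861, Δλ = +1.6712, Δψ = -1.4170, q = Δφ/Δψ = 0.6253 → d_rh = R√(Δφ²+q²Δλ²) = 8730.5 km
Excess = (8730.5 − 8129.1) / 8129.1 = 601.4 / 8129.1 = 7.40% ≈ 7.4%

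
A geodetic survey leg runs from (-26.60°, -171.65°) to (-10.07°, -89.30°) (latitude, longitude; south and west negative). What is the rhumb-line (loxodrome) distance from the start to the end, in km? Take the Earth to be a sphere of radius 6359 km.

8832 km

Rhumb course C = atan2(Δλ, Δψ) with Δψ = ln[tan(π/4+φ₂/2)/tan(π/4+φ₁/2)] = +0.3052, Δλ = +1.4373 → C = 78.01°
d = R·|Δφ| / |cos C| = 6359·0.28850 / 0.20773 = 8832 km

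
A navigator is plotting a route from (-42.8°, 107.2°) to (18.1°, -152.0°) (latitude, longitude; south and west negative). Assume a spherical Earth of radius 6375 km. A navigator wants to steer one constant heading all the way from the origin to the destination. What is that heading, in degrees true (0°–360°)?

56.8°

Meridional parts: M(φ₁)=-0.8281, M(φ₂)=+0.3213 → ΔM = +1.1494;  Δλ = +1.7593 rad
tan C = Δλ / ΔM = +1.5307 → C = 56.84°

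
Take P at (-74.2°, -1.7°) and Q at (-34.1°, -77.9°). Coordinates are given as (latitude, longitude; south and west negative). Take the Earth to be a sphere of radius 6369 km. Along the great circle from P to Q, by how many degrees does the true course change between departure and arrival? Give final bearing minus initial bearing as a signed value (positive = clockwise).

+68.2°

At departure: θ₁ = atan2(sin Δλ cos φ₂, cos φ₁ sin φ₂ − sin φ₁ cos φ₂ cos Δλ) = 272.66°
At arrival: θ₂ = atan2(sin Δλ cos φ₁, −cos φ₂ sin φ₁ + sin φ₂ cos φ₁ cos Δλ) = 340.82°
Δθ = θ₂ − θ₁ = +68.2°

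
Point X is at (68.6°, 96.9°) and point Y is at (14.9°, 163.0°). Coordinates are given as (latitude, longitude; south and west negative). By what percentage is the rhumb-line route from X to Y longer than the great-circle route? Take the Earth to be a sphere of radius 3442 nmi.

3.0%

Great circle: σ = 1.1786 rad → d_gc = Rσ = 4056.6 nmi
Rhumb: Δφ = -0.9372, Δλ = +1.1537, Δψ = -1.4032, q = Δφ/Δψ = 0.6679 → d_rh = R√(Δφ²+q²Δλ²) = 4176.3 nmi
Excess = (4176.3 − 4056.6) / 4056.6 = 119.7 / 4056.6 = 2.951% ≈ 3.0%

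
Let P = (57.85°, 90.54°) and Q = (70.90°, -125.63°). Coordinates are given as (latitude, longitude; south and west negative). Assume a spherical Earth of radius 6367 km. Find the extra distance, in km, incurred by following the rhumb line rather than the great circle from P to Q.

Great circle: cos σ = sin φ₁ sin φ₂ + cos φ₁ cos φ₂ cos Δλ,  σ = 0.8507 rad → d_gc = 5416.2 km
Rhumb line: Δψ = +0.5381, q = Δφ/Δψ = 0.4233, d_rh = R√(Δφ²+q²Δλ²) = 6918.6 km
Excess = 6918.6 − 5416.2 = 1502.4 ≈ 1502 km

1502 km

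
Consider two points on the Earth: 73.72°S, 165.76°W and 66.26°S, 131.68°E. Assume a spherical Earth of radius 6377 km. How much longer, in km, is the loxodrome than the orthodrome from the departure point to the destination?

Great circle: cos σ = sin φ₁ sin φ₂ + cos φ₁ cos φ₂ cos Δλ,  σ = 0.3745 rad → d_gc = 2388.3 km
Rhumb line: Δψ = +0.3849, q = Δφ/Δψ = 0.3383, d_rh = R√(Δφ²+q²Δλ²) = 2497.3 km
Excess = 2497.3 − 2388.3 = 109.0 ≈ 109 km

109 km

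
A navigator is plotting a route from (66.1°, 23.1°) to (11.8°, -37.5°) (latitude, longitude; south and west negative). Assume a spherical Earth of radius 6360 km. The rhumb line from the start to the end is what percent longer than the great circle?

Great circle: σ = 1.1792 rad → d_gc = Rσ = 7499.9 km
Rhumb: Δφ = -0.9477, Δλ = -1.0577, Δψ = -1.3454, q = Δφ/Δψ = 0.7044 → d_rh = R√(Δφ²+q²Δλ²) = 7666.9 km
Excess = (7666.9 − 7499.9) / 7499.9 = 167.0 / 7499.9 = 2.23% ≈ 2.2%

2.2%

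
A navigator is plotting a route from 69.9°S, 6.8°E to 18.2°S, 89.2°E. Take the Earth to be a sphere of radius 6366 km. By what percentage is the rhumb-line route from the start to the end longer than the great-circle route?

Great circle: σ = 1.2276 rad → d_gc = Rσ = 7815.0 km
Rhumb: Δφ = +0.9023, Δλ = +1.4382, Δψ = +1.4072, q = Δφ/Δψ = 0.6412 → d_rh = R√(Δφ²+q²Δλ²) = 8213.5 km
Excess = (8213.5 − 7815.0) / 7815.0 = 398.5 / 7815.0 = 5.10% ≈ 5.1%

5.1%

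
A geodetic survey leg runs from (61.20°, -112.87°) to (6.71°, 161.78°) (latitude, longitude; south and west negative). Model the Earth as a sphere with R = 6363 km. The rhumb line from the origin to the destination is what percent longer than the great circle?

3.9%

Great circle: σ = 1.4291 rad → d_gc = Rσ = 9093.6 km
Rhumb: Δφ = -0.9510, Δλ = -1.4896, Δψ = -1.2422, q = Δφ/Δψ = 0.7656 → d_rh = R√(Δφ²+q²Δλ²) = 9448.6 km
Excess = (9448.6 − 9093.6) / 9093.6 = 355.0 / 9093.6 = 3.90% ≈ 3.9%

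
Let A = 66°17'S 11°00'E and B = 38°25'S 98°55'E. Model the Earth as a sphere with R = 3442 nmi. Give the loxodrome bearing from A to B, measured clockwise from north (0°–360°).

61.5°

Meridional parts: M(φ₁)=-1.5608, M(φ₂)=-0.7272 → ΔM = +0.8335;  Δλ = +1.5344 rad
tan C = Δλ / ΔM = +1.8409 → C = 61.49°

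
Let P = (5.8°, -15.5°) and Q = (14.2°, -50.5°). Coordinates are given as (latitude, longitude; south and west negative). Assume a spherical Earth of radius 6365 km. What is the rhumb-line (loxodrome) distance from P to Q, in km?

Δψ = ln[tan(π/4+φ₂/2)/tan(π/4+φ₁/2)] = +0.1490;  Δφ = +0.1466 rad,  Δλ = -0.6109 rad
q = Δφ/Δψ = 0.9839
d = R·√(Δφ² + q²Δλ²) = 6365·0.61864 = 3938 km

3938 km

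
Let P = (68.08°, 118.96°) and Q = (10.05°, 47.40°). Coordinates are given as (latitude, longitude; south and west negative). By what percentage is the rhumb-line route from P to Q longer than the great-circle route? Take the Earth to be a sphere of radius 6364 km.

Great circle: σ = 1.2889 rad → d_gc = Rσ = 8202.7 km
Rhumb: Δφ = -1.0128, Δλ = -1.2490, Δψ = -1.4654, q = Δφ/Δψ = 0.6912 → d_rh = R√(Δφ²+q²Δλ²) = 8469.1 km
Excess = (8469.1 − 8202.7) / 8202.7 = 266.4 / 8202.7 = 3.248% ≈ 3.2%

3.2%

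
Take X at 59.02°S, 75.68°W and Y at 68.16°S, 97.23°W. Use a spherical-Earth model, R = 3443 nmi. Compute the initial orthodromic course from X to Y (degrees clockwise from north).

217.0°

N = sin Δλ·cos φ₂ = -0.1366;  D = cos φ₁ sin φ₂ − sin φ₁ cos φ₂ cos Δλ = -0.1811
initial course = atan2(N, D) = 217.03°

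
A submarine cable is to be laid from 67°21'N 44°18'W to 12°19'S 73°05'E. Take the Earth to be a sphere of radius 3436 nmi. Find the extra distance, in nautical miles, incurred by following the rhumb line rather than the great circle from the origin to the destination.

Great circle: cos σ = sin φ₁ sin φ₂ + cos φ₁ cos φ₂ cos Δλ,  σ = 1.9497 rad → d_gc = 6699.2 nmi
Rhumb line: Δψ = -1.8247, q = Δφ/Δψ = 0.7620, d_rh = R√(Δφ²+q²Δλ²) = 7183.2 nmi
Excess = 7183.2 − 6699.2 = 484.0 ≈ 484 nmi

484 nmi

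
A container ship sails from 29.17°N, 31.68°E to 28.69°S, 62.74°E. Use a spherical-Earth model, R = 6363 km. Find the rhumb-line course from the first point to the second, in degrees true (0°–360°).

152.8°

Δψ = ln[tan(π/4+φ₂/2)/tan(π/4+φ₁/2)] = -1.0557
Δλ = +0.5421 rad (taken the short way round)
course = atan2(Δλ, Δψ) = 152.82°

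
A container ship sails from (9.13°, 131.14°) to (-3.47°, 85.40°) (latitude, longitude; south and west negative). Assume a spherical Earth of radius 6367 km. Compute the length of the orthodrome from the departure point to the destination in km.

Haversine: a = sin²(Δφ/2)+cos φ₁ cos φ₂ sin²(Δλ/2) = 0.16090;  σ = 2·atan2(√a,√(1−a))
σ = 47.296° → d = Rσ = 6367·0.82548 = 5256 km

5256 km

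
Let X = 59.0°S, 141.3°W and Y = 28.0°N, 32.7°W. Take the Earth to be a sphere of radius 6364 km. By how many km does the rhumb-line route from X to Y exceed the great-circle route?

383 km

Great circle: cos σ = sin φ₁ sin φ₂ + cos φ₁ cos φ₂ cos Δλ,  σ = 2.1501 rad → d_gc = 13683.4 km
Rhumb line: Δψ = +1.7920, q = Δφ/Δψ = 0.8474, d_rh = R√(Δφ²+q²Δλ²) = 14066.1 km
Excess = 14066.1 − 13683.4 = 382.7 ≈ 383 km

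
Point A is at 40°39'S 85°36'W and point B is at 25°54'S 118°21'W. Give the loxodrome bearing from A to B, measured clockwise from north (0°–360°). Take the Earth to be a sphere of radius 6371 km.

298.4°

Meridional parts: M(φ₁)=-0.7778, M(φ₂)=-0.4683 → ΔM = +0.3095;  Δλ = -0.5716 rad
tan C = Δλ / ΔM = -1.8467 → C = 298.44°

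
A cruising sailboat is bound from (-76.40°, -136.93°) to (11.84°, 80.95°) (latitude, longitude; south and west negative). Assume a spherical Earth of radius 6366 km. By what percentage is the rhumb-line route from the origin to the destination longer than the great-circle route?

Great circle: σ = 1.9618 rad → d_gc = Rσ = 12488.5 km
Rhumb: Δφ = +1.5401, Δλ = -2.4805, Δψ = +2.3347, q = Δφ/Δψ = 0.6596 → d_rh = R√(Δφ²+q²Δλ²) = 14304.4 km
Excess = (14304.4 − 12488.5) / 12488.5 = 1815.9 / 12488.5 = 14.54% ≈ 14.5%

14.5%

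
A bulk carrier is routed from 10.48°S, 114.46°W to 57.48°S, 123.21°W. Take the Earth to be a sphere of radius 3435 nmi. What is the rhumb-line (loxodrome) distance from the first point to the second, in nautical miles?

Rhumb course C = atan2(Δλ, Δψ) with Δψ = ln[tan(π/4+φ₂/2)/tan(π/4+φ₁/2)] = -1.0482, Δλ = -0.1527 → C = 188.29°
d = R·|Δφ| / |cos C| = 3435·0.82030 / 0.98955 = 2847 nmi

2847 nmi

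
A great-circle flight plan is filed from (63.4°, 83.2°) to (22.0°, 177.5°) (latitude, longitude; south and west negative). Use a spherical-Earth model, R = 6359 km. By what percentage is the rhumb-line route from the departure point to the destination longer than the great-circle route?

6.6%

Great circle: σ = 1.2621 rad → d_gc = Rσ = 8025.6 km
Rhumb: Δφ = -0.7226, Δλ = +1.6458, Δψ = -1.0485, q = Δφ/Δψ = 0.6891 → d_rh = R√(Δφ²+q²Δλ²) = 8551.8 km
Excess = (8551.8 − 8025.6) / 8025.6 = 526.2 / 8025.6 = 6.56% ≈ 6.6%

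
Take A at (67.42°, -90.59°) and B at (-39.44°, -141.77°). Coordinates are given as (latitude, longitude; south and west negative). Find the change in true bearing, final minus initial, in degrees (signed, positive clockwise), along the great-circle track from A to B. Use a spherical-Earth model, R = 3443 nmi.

-22.0°

Initial bearing θ₁ = atan2(sin Δλ cos φ₂, cos φ₁ sin φ₂ − sin φ₁ cos φ₂ cos Δλ) = 221.05°
Final bearing θ₂ = (initial bearing from the destination back to the start) + 180° = 199.06°
Δθ = θ₂ − θ₁ = -22.0°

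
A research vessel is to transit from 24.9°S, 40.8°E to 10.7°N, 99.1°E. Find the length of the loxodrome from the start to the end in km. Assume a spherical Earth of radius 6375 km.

Δψ = ln[tan(π/4+φ₂/2)/tan(π/4+φ₁/2)] = +0.6368;  Δφ = +0.6213 rad,  Δλ = +1.0175 rad
q = Δφ/Δψ = 0.9757
d = R·√(Δφ² + q²Δλ²) = 6375·1.17122 = 7467 km

7467 km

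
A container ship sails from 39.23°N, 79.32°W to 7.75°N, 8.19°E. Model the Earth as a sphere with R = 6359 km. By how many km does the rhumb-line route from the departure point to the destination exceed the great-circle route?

Great circle: cos σ = sin φ₁ sin φ₂ + cos φ₁ cos φ₂ cos Δλ,  σ = 1.4519 rad → d_gc = 9232.5 km
Rhumb line: Δψ = -0.6098, q = Δφ/Δψ = 0.9010, d_rh = R√(Δφ²+q²Δλ²) = 9422.7 km
Excess = 9422.7 − 9232.5 = 190.2 ≈ 190 km

190 km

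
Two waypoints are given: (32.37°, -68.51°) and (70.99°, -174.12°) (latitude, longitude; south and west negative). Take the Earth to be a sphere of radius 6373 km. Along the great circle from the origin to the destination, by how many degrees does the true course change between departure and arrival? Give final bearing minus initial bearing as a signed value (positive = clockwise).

-95.2°

At departure: θ₁ = atan2(sin Δλ cos φ₂, cos φ₁ sin φ₂ − sin φ₁ cos φ₂ cos Δλ) = 339.64°
At arrival: θ₂ = atan2(sin Δλ cos φ₁, −cos φ₂ sin φ₁ + sin φ₂ cos φ₁ cos Δλ) = 244.43°
Δθ = θ₂ − θ₁ = -95.2°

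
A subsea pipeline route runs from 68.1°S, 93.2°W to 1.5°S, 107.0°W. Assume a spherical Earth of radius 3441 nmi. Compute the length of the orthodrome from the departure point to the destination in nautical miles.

4040 nmi

cos σ = sin φ₁ sin φ₂ + cos φ₁ cos φ₂ cos Δλ
      = sin(-68.10°)sin(-1.50°) + cos(-68.10°)cos(-1.50°)cos(-13.80°) = 0.3864
σ = 67.270° → d = Rσ = 3441·1.17409 = 4040 nmi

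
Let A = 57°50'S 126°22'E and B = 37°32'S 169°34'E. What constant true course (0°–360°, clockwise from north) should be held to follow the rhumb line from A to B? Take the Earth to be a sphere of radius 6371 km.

54.6°

Δψ = ln[tan(π/4+φ₂/2)/tan(π/4+φ₁/2)] = +0.5360
Δλ = +0.7540 rad (taken the short way round)
course = atan2(Δλ, Δψ) = 54.59°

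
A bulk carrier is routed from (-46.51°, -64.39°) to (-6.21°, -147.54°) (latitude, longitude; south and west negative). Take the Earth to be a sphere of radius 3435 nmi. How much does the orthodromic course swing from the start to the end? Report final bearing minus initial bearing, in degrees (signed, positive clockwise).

+45.5°

At departure: θ₁ = atan2(sin Δλ cos φ₂, cos φ₁ sin φ₂ − sin φ₁ cos φ₂ cos Δλ) = 270.67°
At arrival: θ₂ = atan2(sin Δλ cos φ₁, −cos φ₂ sin φ₁ + sin φ₂ cos φ₁ cos Δλ) = 316.19°
Δθ = θ₂ − θ₁ = +45.5°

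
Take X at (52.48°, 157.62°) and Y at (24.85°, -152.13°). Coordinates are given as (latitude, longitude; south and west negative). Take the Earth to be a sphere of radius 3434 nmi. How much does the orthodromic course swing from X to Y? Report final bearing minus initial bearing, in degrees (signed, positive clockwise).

+33.6°

At departure: θ₁ = atan2(sin Δλ cos φ₂, cos φ₁ sin φ₂ − sin φ₁ cos φ₂ cos Δλ) = 106.32°
At arrival: θ₂ = atan2(sin Δλ cos φ₁, −cos φ₂ sin φ₁ + sin φ₂ cos φ₁ cos Δλ) = 139.90°
Δθ = θ₂ − θ₁ = +33.6°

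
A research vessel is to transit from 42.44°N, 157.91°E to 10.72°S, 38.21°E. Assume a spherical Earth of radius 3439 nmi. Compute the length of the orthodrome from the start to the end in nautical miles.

7142 nmi

cos σ = sin φ₁ sin φ₂ + cos φ₁ cos φ₂ cos Δλ
      = sin(42.44°)sin(-10.72°) + cos(42.44°)cos(-10.72°)cos(-119.70°) = -0.4848
σ = 118.998° → d = Rσ = 3439·2.07691 = 7142 nmi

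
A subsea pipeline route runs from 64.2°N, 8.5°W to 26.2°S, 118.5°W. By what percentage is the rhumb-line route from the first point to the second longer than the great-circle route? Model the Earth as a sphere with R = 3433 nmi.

4.0%

Great circle: σ = 2.1306 rad → d_gc = Rσ = 7314.5 nmi
Rhumb: Δφ = -1.5778, Δλ = -1.9199, Δψ = -1.9480, q = Δφ/Δψ = 0.8099 → d_rh = R√(Δφ²+q²Δλ²) = 7605.0 nmi
Excess = (7605.0 − 7314.5) / 7314.5 = 290.5 / 7314.5 = 3.97% ≈ 4.0%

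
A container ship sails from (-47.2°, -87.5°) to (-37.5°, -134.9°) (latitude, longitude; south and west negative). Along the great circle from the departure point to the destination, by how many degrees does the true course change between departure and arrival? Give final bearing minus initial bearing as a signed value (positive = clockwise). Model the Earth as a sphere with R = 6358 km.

At departure: θ₁ = atan2(sin Δλ cos φ₂, cos φ₁ sin φ₂ − sin φ₁ cos φ₂ cos Δλ) = 268.08°
At arrival: θ₂ = atan2(sin Δλ cos φ₁, −cos φ₂ sin φ₁ + sin φ₂ cos φ₁ cos Δλ) = 301.14°
Δθ = θ₂ − θ₁ = +33.1°

+33.1°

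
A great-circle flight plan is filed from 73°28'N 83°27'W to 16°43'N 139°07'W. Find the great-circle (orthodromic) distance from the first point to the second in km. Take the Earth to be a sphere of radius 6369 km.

7177 km

cos σ = sin φ₁ sin φ₂ + cos φ₁ cos φ₂ cos Δλ
      = sin(73.47°)sin(16.72°) + cos(73.47°)cos(16.72°)cos(-55.67°) = 0.4295
σ = 64.566° → d = Rσ = 6369·1.12690 = 7177 km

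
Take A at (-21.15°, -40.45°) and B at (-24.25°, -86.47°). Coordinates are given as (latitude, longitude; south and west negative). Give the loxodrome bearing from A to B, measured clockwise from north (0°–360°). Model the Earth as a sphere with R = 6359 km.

265.8°

Meridional parts: M(φ₁)=-0.3778, M(φ₂)=-0.4365 → ΔM = -0.0587;  Δλ = -0.8032 rad
tan C = Δλ / ΔM = +13.6930 → C = 265.82°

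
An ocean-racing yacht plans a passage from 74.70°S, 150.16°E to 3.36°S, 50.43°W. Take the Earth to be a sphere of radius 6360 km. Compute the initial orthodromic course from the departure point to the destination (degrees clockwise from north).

159.0°

N = sin Δλ·cos φ₂ = +0.3511;  D = cos φ₁ sin φ₂ − sin φ₁ cos φ₂ cos Δλ = -0.9169
initial course = atan2(N, D) = 159.05°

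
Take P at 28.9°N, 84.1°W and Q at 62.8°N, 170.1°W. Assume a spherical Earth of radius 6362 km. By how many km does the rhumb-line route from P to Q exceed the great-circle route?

Great circle: cos σ = sin φ₁ sin φ₂ + cos φ₁ cos φ₂ cos Δλ,  σ = 1.0953 rad → d_gc = 6968.5 km
Rhumb line: Δψ = +0.8919, q = Δφ/Δψ = 0.6634, d_rh = R√(Δφ²+q²Δλ²) = 7368.9 km
Excess = 7368.9 − 6968.5 = 400.4 ≈ 400 km

400 km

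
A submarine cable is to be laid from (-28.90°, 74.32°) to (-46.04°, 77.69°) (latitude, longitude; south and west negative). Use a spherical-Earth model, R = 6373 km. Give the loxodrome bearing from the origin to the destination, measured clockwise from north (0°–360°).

171.2°

Meridional parts: M(φ₁)=-0.5273, M(φ₂)=-0.9073 → ΔM = -0.3800;  Δλ = +0.0588 rad
tan C = Δλ / ΔM = -0.1548 → C = 171.20°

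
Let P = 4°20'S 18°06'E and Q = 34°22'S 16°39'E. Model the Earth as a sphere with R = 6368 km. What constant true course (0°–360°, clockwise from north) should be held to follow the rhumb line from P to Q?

182.6°

Δψ = ln[tan(π/4+φ₂/2)/tan(π/4+φ₁/2)] = -0.5637
Δλ = -0.0253 rad (taken the short way round)
course = atan2(Δλ, Δψ) = 182.57°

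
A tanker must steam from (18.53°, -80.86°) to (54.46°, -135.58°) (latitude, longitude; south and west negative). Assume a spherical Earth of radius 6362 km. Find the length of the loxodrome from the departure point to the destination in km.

6174 km

Δψ = ln[tan(π/4+φ₂/2)/tan(π/4+φ₁/2)] = +0.8087;  Δφ = +0.6271 rad,  Δλ = -0.9550 rad
q = Δφ/Δψ = 0.7754
d = R·√(Δφ² + q²Δλ²) = 6362·0.97041 = 6174 km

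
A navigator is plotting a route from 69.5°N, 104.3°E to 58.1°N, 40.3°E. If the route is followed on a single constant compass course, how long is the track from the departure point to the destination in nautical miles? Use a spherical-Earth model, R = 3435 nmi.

Rhumb course C = atan2(Δλ, Δψ) with Δψ = ln[tan(π/4+φ₂/2)/tan(π/4+φ₁/2)] = -0.4577, Δλ = -1.1170 → C = 247.72°
d = R·|Δφ| / |cos C| = 3435·0.19897 / 0.37919 = 1802 nmi

1802 nmi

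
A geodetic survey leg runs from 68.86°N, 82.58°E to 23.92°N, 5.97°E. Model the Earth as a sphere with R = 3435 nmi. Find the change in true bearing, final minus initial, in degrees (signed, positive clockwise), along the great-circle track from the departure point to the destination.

At departure: θ₁ = atan2(sin Δλ cos φ₂, cos φ₁ sin φ₂ − sin φ₁ cos φ₂ cos Δλ) = 266.70°
At arrival: θ₂ = atan2(sin Δλ cos φ₁, −cos φ₂ sin φ₁ + sin φ₂ cos φ₁ cos Δλ) = 203.20°
Δθ = θ₂ − θ₁ = -63.5°

-63.5°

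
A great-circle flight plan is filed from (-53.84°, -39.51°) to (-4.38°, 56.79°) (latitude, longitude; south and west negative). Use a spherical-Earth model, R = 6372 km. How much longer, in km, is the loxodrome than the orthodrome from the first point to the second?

Great circle: cos σ = sin φ₁ sin φ₂ + cos φ₁ cos φ₂ cos Δλ,  σ = 1.5737 rad → d_gc = 10027.6 km
Rhumb line: Δψ = +1.0429, q = Δφ/Δψ = 0.8277, d_rh = R√(Δφ²+q²Δλ²) = 10432.6 km
Excess = 10432.6 − 10027.6 = 405.0 ≈ 405 km

405 km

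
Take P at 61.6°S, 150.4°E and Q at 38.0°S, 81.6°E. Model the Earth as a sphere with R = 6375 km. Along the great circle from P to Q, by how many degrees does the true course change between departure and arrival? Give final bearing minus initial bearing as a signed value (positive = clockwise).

+56.2°

Initial bearing θ₁ = atan2(sin Δλ cos φ₂, cos φ₁ sin φ₂ − sin φ₁ cos φ₂ cos Δλ) = 266.72°
Final bearing θ₂ = (initial bearing from the destination back to the start) + 180° = 322.94°
Δθ = θ₂ − θ₁ = +56.2°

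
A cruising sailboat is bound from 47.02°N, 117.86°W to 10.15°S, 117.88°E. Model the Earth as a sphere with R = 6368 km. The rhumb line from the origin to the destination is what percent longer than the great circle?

4.2%

Great circle: σ = 2.1022 rad → d_gc = Rσ = 13386.5 km
Rhumb: Δφ = -0.9978, Δλ = -2.1687, Δψ = -1.1102, q = Δφ/Δψ = 0.8987 → d_rh = R√(Δφ²+q²Δλ²) = 13943.9 km
Excess = (13943.9 − 13386.5) / 13386.5 = 557.4 / 13386.5 = 4.16% ≈ 4.2%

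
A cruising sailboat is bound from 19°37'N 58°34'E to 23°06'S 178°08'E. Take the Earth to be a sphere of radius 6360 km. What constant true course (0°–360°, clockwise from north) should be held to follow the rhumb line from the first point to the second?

110.1°

Δψ = ln[tan(π/4+φ₂/2)/tan(π/4+φ₁/2)] = -0.7638
Δλ = +2.0868 rad (taken the short way round)
course = atan2(Δλ, Δψ) = 110.10°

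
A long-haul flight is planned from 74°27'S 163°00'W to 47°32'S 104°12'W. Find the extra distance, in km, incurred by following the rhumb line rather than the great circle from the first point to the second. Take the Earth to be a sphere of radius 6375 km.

141 km

Great circle: cos σ = sin φ₁ sin φ₂ + cos φ₁ cos φ₂ cos Δλ,  σ = 0.6361 rad → d_gc = 4055.0 km
Rhumb line: Δψ = +1.0458, q = Δφ/Δψ = 0.4492, d_rh = R√(Δφ²+q²Δλ²) = 4196.0 km
Excess = 4196.0 − 4055.0 = 141.0 ≈ 141 km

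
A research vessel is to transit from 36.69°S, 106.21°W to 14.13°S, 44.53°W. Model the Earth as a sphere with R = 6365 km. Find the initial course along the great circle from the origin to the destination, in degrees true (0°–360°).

84.7°

N = sin Δλ·cos φ₂ = +0.8537;  D = cos φ₁ sin φ₂ − sin φ₁ cos φ₂ cos Δλ = +0.0791
initial course = atan2(N, D) = 84.71°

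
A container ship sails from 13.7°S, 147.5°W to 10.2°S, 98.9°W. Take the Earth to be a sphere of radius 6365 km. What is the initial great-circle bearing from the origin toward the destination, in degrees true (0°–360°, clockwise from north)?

θ = atan2( sin Δλ·cos φ₂ ,  cos φ₁ sin φ₂ − sin φ₁ cos φ₂ cos Δλ )
  = atan2(+0.7383, -0.0179) = 91.39°

91.4°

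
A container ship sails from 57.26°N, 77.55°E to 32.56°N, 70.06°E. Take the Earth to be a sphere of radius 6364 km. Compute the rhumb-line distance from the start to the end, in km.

Δψ = ln[tan(π/4+φ₂/2)/tan(π/4+φ₁/2)] = -0.6234;  Δφ = -0.4311 rad,  Δλ = -0.1307 rad
q = Δφ/Δψ = 0.6915
d = R·√(Δφ² + q²Δλ²) = 6364·0.44047 = 2803 km

2803 km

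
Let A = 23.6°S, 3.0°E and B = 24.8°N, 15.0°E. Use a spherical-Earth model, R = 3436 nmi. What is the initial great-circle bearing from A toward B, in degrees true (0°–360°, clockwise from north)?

N = sin Δλ·cos φ₂ = +0.1887;  D = cos φ₁ sin φ₂ − sin φ₁ cos φ₂ cos Δλ = +0.7399
initial course = atan2(N, D) = 14.31°

14.3°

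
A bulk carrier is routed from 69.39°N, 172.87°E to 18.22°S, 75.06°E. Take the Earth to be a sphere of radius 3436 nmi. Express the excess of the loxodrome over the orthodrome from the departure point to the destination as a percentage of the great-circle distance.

Great circle: σ = 1.9157 rad → d_gc = Rσ = 6582.3 nmi
Rhumb: Δφ = -1.5291, Δλ = -1.7071, Δψ = -2.0282, q = Δφ/Δψ = 0.7539 → d_rh = R√(Δφ²+q²Δλ²) = 6867.2 nmi
Excess = (6867.2 − 6582.3) / 6582.3 = 284.9 / 6582.3 = 4.33% ≈ 4.3%

4.3%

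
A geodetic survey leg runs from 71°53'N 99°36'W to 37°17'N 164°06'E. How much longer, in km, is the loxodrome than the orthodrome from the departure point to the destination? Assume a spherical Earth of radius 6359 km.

570 km

Great circle: cos σ = sin φ₁ sin φ₂ + cos φ₁ cos φ₂ cos Δλ,  σ = 0.9901 rad → d_gc = 6296.3 km
Rhumb line: Δψ = -1.1340, q = Δφ/Δψ = 0.5325, d_rh = R√(Δφ²+q²Δλ²) = 6866.0 km
Excess = 6866.0 − 6296.3 = 569.7 ≈ 570 km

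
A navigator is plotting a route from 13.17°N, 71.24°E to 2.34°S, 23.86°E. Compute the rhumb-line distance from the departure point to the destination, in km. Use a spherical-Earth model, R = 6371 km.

Δψ = ln[tan(π/4+φ₂/2)/tan(π/4+φ₁/2)] = -0.2728;  Δφ = -0.2707 rad,  Δλ = -0.8269 rad
q = Δφ/Δψ = 0.9924
d = R·√(Δφ² + q²Δλ²) = 6371·0.86418 = 5506 km

5506 km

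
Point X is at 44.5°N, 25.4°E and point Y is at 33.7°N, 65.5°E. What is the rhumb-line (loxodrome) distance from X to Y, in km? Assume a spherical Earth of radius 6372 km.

3652 km

Rhumb course C = atan2(Δλ, Δψ) with Δψ = ln[tan(π/4+φ₂/2)/tan(π/4+φ₁/2)] = -0.2437, Δλ = +0.6999 → C = 109.20°
d = R·|Δφ| / |cos C| = 6372·0.18850 / 0.32888 = 3652 km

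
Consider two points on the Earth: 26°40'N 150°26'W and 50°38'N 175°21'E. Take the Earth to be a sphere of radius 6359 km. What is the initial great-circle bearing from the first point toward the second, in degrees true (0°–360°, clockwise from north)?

θ = atan2( sin Δλ·cos φ₂ ,  cos φ₁ sin φ₂ − sin φ₁ cos φ₂ cos Δλ )
  = atan2(-0.3567, +0.4555) = 321.94°

321.9°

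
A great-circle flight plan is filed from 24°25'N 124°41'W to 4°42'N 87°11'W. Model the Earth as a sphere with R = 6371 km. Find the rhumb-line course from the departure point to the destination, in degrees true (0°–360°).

Meridional parts: M(φ₁)=+0.4397, M(φ₂)=+0.0821 → ΔM = -0.3575;  Δλ = +0.6545 rad
tan C = Δλ / ΔM = -1.8305 → C = 118.65°

118.6°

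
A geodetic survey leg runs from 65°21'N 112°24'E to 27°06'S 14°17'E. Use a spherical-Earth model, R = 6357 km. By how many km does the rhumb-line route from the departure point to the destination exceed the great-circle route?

Great circle: cos σ = sin φ₁ sin φ₂ + cos φ₁ cos φ₂ cos Δλ,  σ = 2.0561 rad → d_gc = 13070.5 km
Rhumb line: Δψ = -2.0127, q = Δφ/Δψ = 0.8017, d_rh = R√(Δφ²+q²Δλ²) = 13467.8 km
Excess = 13467.8 − 13070.5 = 397.3 ≈ 397 km

397 km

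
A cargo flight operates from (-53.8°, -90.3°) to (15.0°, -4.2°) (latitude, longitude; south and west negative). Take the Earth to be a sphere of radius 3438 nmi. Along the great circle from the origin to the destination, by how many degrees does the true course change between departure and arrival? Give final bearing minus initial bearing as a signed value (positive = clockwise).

-41.2°

At departure: θ₁ = atan2(sin Δλ cos φ₂, cos φ₁ sin φ₂ − sin φ₁ cos φ₂ cos Δλ) = 77.94°
At arrival: θ₂ = atan2(sin Δλ cos φ₁, −cos φ₂ sin φ₁ + sin φ₂ cos φ₁ cos Δλ) = 36.72°
Δθ = θ₂ − θ₁ = -41.2°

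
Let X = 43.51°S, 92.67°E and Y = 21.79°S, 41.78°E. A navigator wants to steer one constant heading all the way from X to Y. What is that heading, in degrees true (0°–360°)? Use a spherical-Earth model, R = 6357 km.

297.1°

Δψ = ln[tan(π/4+φ₂/2)/tan(π/4+φ₁/2)] = +0.4552
Δλ = -0.8882 rad (taken the short way round)
course = atan2(Δλ, Δψ) = 297.14°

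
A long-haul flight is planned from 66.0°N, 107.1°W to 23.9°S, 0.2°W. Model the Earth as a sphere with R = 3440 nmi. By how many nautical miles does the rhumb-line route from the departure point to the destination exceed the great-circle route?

300 nmi

Great circle: cos σ = sin φ₁ sin φ₂ + cos φ₁ cos φ₂ cos Δλ,  σ = 2.0694 rad → d_gc = 7118.80 nmi
Rhumb line: Δψ = -1.9783, q = Δφ/Δψ = 0.7931, d_rh = R√(Δφ²+q²Δλ²) = 7419.27 nmi
Excess = 7419.27 − 7118.80 = 300.47 ≈ 300 nmi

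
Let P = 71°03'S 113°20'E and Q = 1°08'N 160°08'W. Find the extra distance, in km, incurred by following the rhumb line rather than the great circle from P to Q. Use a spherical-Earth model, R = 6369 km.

Great circle: cos σ = sin φ₁ sin φ₂ + cos φ₁ cos φ₂ cos Δλ,  σ = 1.5699 rad → d_gc = 9998.5 km
Rhumb line: Δψ = +1.8102, q = Δφ/Δψ = 0.6960, d_rh = R√(Δφ²+q²Δλ²) = 10449.9 km
Excess = 10449.9 − 9998.5 = 451.4 ≈ 451 km

451 km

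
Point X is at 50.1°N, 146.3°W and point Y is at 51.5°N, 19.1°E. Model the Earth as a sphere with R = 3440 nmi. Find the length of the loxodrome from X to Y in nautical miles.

6276 nmi

Δψ = ln[tan(π/4+φ₂/2)/tan(π/4+φ₁/2)] = +0.0387;  Δφ = +0.0244 rad,  Δλ = +2.8868 rad
q = Δφ/Δψ = 0.6320
d = R·√(Δφ² + q²Δλ²) = 3440·1.82451 = 6276 nmi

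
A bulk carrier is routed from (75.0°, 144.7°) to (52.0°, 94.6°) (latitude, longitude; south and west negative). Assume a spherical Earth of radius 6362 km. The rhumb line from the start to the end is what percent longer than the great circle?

Great circle: σ = 0.5289 rad → d_gc = Rσ = 3364.7 km
Rhumb: Δφ = -0.4014, Δλ = -0.8744, Δψ = -0.9614, q = Δφ/Δψ = 0.4175 → d_rh = R√(Δφ²+q²Δλ²) = 3452.1 km
Excess = (3452.1 − 3364.7) / 3364.7 = 87.4 / 3364.7 = 2.60% ≈ 2.6%

2.6%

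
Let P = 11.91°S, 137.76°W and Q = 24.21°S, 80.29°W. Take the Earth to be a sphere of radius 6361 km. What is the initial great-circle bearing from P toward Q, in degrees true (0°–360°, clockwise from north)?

θ = atan2( sin Δλ·cos φ₂ ,  cos φ₁ sin φ₂ − sin φ₁ cos φ₂ cos Δλ )
  = atan2(+0.7690, -0.3000) = 111.32°

111.3°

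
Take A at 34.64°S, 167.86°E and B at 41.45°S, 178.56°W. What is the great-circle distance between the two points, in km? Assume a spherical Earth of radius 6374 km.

1408 km

Haversine: a = sin²(Δφ/2)+cos φ₁ cos φ₂ sin²(Δλ/2) = 0.01215;  σ = 2·atan2(√a,√(1−a))
σ = 12.656° → d = Rσ = 6374·0.22088 = 1408 km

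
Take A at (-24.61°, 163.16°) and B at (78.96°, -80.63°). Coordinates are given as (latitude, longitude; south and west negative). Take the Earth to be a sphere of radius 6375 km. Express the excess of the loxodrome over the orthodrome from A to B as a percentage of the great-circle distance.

7.7%

Great circle: σ = 2.0779 rad → d_gc = Rσ = 13246.5 km
Rhumb: Δφ = +1.8076, Δλ = +2.0282, Δψ = +2.7801, q = Δφ/Δψ = 0.6502 → d_rh = R√(Δφ²+q²Δλ²) = 14264.5 km
Excess = (14264.5 − 13246.5) / 13246.5 = 1018.0 / 13246.5 = 7.69% ≈ 7.7%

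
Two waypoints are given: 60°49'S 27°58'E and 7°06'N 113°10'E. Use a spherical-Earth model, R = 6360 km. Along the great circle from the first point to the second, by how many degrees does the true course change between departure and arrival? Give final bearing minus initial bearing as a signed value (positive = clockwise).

-53.2°

Initial bearing θ₁ = atan2(sin Δλ cos φ₂, cos φ₁ sin φ₂ − sin φ₁ cos φ₂ cos Δλ) = 82.35°
Final bearing θ₂ = (initial bearing from the destination back to the start) + 180° = 29.14°
Δθ = θ₂ − θ₁ = -53.2°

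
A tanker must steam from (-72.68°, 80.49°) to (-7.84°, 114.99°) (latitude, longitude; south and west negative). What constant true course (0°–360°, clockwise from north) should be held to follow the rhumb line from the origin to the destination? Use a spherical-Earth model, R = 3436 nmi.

Meridional parts: M(φ₁)=-1.8819, M(φ₂)=-0.1373 → ΔM = +1.7446;  Δλ = +0.6021 rad
tan C = Δλ / ΔM = +0.3451 → C = 19.04°

19.0°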